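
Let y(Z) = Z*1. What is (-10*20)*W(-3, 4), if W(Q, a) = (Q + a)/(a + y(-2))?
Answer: -100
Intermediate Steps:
y(Z) = Z
W(Q, a) = (Q + a)/(-2 + a) (W(Q, a) = (Q + a)/(a - 2) = (Q + a)/(-2 + a))
(-10*20)*W(-3, 4) = (-10*20)*((-3 + 4)/(-2 + 4)) = -200/2 = -100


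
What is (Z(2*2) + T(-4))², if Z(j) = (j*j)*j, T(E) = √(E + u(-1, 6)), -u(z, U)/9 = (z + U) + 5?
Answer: (64 + I*√94)² ≈ 4002.0 + 1241.0*I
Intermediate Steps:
u(z, U) = -45 - 9*U - 9*z (u(z, U) = -9*((z + U) + 5) = -9*((U + z) + 5) = -9*(5 + U + z) = -45 - 9*U - 9*z)
T(E) = √(-90 + E) (T(E) = √(E + (-45 - 9*6 - 9*(-1))) = √(E + (-45 - 54 + 9)) = √(E - 90) = √(-90 + E))
Z(j) = j³ (Z(j) = j²*j = j³)
(Z(2*2) + T(-4))² = ((2*2)³ + √(-90 - 4))² = (4³ + √(-94))² = (64 + I*√94)²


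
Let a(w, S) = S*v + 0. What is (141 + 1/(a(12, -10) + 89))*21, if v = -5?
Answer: 411600/139 ≈ 2961.2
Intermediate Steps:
a(w, S) = -5*S (a(w, S) = S*(-5) + 0 = -5*S + 0 = -5*S)
(141 + 1/(a(12, -10) + 89))*21 = (141 + 1/(-5*(-10) + 89))*21 = (141 + 1/(50 + 89))*21 = (141 + 1/139)*21 = (19600/139)*21 = 411600/139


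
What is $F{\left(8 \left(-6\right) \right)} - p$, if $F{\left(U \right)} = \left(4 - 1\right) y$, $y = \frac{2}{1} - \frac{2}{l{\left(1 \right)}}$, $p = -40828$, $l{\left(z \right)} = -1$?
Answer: $40840$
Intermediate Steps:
$y = 4$ ($y = \frac{2}{1} - \frac{2}{-1} = 2 \cdot 1 - -2 = 2 + 2 = 4$)
$F{\left(U \right)} = 12$ ($F{\left(U \right)} = \left(4 - 1\right) 4 = 3 \cdot 4 = 12$)
$F{\left(8 \left(-6\right) \right)} - p = 12 - -40828 = 12 + 40828 = 40840$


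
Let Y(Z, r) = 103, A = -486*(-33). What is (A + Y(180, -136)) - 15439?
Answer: 702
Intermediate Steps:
A = 16038
(A + Y(180, -136)) - 15439 = (16038 + 103) - 15439 = 16141 - 15439 = 702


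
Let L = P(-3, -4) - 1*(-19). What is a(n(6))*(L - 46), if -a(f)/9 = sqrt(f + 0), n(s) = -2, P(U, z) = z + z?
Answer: 315*I*sqrt(2) ≈ 445.48*I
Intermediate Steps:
P(U, z) = 2*z
L = 11 (L = 2*(-4) - 1*(-19) = -8 + 19 = 11)
a(f) = -9*sqrt(f) (a(f) = -9*sqrt(f + 0) = -9*sqrt(f))
a(n(6))*(L - 46) = (-9*I*sqrt(2))*(11 - 46) = -9*I*sqrt(2)*(-35) = 315*I*sqrt(2)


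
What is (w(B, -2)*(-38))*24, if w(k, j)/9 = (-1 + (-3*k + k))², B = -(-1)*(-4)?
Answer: -402192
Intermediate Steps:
B = -4 (B = -1*4 = -4)
w(k, j) = 9*(-1 - 2*k)² (w(k, j) = 9*(-1 + (-3*k + k))² = 9*(-1 - 2*k)²)
(w(B, -2)*(-38))*24 = ((9*(1 + 2*(-4))²)*(-38))*24 = ((9*(1 - 8)²)*(-38))*24 = ((9*(-7)²)*(-38))*24 = ((9*49)*(-38))*24 = (441*(-38))*24 = -16758*24 = -402192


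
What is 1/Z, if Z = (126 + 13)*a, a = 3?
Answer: 1/417 ≈ 0.0023981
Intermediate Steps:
Z = 417 (Z = (126 + 13)*3 = 139*3 = 417)
1/Z = 1/417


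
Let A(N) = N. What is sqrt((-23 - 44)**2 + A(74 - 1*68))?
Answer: sqrt(4495) ≈ 67.045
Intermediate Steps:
sqrt((-23 - 44)**2 + A(74 - 1*68)) = sqrt((-23 - 44)**2 + (74 - 1*68)) = sqrt((-67)**2 + (74 - 68)) = sqrt(4489 + 6) = sqrt(4495)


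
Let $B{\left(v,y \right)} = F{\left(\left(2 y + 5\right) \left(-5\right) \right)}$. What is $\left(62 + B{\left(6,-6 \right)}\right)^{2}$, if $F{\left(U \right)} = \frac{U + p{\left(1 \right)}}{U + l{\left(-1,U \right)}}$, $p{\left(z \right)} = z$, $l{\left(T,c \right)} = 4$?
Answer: $\frac{669124}{169} \approx 3959.3$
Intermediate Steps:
$F{\left(U \right)} = \frac{1 + U}{4 + U}$ ($F{\left(U \right)} = \frac{U + 1}{U + 4} = \frac{1 + U}{4 + U}$)
$B{\left(v,y \right)} = \frac{-24 - 10 y}{-21 - 10 y}$ ($B{\left(v,y \right)} = \frac{1 + \left(2 y + 5\right) \left(-5\right)}{4 + \left(2 y + 5\right) \left(-5\right)} = \frac{1 + \left(5 + 2 y\right) \left(-5\right)}{4 + \left(5 + 2 y\right) \left(-5\right)} = \frac{1 - \left(25 + 10 y\right)}{4 - \left(25 + 10 y\right)} = \frac{-24 - 10 y}{-21 - 10 y}$)
$\left(62 + B{\left(6,-6 \right)}\right)^{2} = \left(62 + \frac{2 \left(12 + 5 \left(-6\right)\right)}{21 + 10 \left(-6\right)}\right)^{2} = \left(62 + \frac{2 \left(12 - 30\right)}{21 - 60}\right)^{2} = \left(62 + 2 \frac{1}{-39} \left(-18\right)\right)^{2} = \left(62 + 2 \left(- \frac{1}{39}\right) \left(-18\right)\right)^{2} = \left(62 + \frac{12}{13}\right)^{2} = \left(\frac{818}{13}\right)^{2} = \frac{669124}{169}$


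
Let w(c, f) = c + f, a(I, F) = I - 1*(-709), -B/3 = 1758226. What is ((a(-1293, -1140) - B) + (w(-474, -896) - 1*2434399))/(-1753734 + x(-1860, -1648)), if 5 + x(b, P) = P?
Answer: -2838325/1755387 ≈ -1.6169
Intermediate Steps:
B = -5274678 (B = -3*1758226 = -5274678)
a(I, F) = 709 + I (a(I, F) = I + 709 = 709 + I)
x(b, P) = -5 + P
((a(-1293, -1140) - B) + (w(-474, -896) - 1*2434399))/(-1753734 + x(-1860, -1648)) = (((709 - 1293) - 1*(-5274678)) + ((-474 - 896) - 1*2434399))/(-1753734 + (-5 - 1648)) = ((-584 + 5274678) + (-1370 - 2434399))/(-1753734 - 1653) = (5274094 - 2435769)/(-1755387) = 2838325*(-1/1755387) = -2838325/1755387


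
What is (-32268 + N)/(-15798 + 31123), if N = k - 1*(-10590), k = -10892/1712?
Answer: -9280907/6559100 ≈ -1.4150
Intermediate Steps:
k = -2723/428 (k = -10892*1/1712 = -2723/428 ≈ -6.3622)
N = 4529797/428 (N = -2723/428 - 1*(-10590) = -2723/428 + 10590 = 4529797/428 ≈ 10584.)
(-32268 + N)/(-15798 + 31123) = (-32268 + 4529797/428)/(-15798 + 31123) = -9280907/428/15325 = -9280907/428*1/15325 = -9280907/6559100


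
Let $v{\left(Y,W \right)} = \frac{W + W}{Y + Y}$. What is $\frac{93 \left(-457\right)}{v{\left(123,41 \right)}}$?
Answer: $-127503$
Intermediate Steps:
$v{\left(Y,W \right)} = \frac{W}{Y}$ ($v{\left(Y,W \right)} = \frac{2 W}{2 Y} = 2 W \frac{1}{2 Y} = \frac{W}{Y}$)
$\frac{93 \left(-457\right)}{v{\left(123,41 \right)}} = \frac{93 \left(-457\right)}{41 \cdot \frac{1}{123}} = - \frac{42501}{41 \cdot \frac{1}{123}} = - 42501 \frac{1}{\frac{1}{3}} = \left(-42501\right) 3 = -127503$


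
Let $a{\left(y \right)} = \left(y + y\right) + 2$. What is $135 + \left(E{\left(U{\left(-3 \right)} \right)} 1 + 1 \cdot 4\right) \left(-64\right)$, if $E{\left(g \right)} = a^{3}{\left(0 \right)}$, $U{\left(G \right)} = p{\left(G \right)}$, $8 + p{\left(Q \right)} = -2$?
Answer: $-633$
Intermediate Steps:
$p{\left(Q \right)} = -10$ ($p{\left(Q \right)} = -8 - 2 = -10$)
$a{\left(y \right)} = 2 + 2 y$ ($a{\left(y \right)} = 2 y + 2 = 2 + 2 y$)
$U{\left(G \right)} = -10$
$E{\left(g \right)} = 8$ ($E{\left(g \right)} = \left(2 + 2 \cdot 0\right)^{3} = \left(2 + 0\right)^{3} = 2^{3} = 8$)
$135 + \left(E{\left(U{\left(-3 \right)} \right)} 1 + 1 \cdot 4\right) \left(-64\right) = 135 + \left(8 \cdot 1 + 1 \cdot 4\right) \left(-64\right) = 135 + \left(8 + 4\right) \left(-64\right) = 135 + 12 \left(-64\right) = 135 - 768 = -633$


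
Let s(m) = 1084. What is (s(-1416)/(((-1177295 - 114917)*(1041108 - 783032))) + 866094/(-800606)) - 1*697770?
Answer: -23287518281676631170109/33374152195686484 ≈ -6.9777e+5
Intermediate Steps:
(s(-1416)/(((-1177295 - 114917)*(1041108 - 783032))) + 866094/(-800606)) - 1*697770 = (1084/(((-1177295 - 114917)*(1041108 - 783032))) + 866094/(-800606)) - 1*697770 = (1084/((-1292212*258076)) + 866094*(-1/800606)) - 697770 = (1084/(-333488904112) - 433047/400303) - 697770 = (1084*(-1/333488904112) - 433047/400303) - 697770 = (-271/83372226028 - 433047/400303) - 697770 = -36104092473229429/33374152195686484 - 697770 = -23287518281676631170109/33374152195686484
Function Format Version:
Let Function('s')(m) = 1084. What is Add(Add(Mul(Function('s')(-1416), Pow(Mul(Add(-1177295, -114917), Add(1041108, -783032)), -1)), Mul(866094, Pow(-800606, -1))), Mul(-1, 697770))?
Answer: Rational(-23287518281676631170109, 33374152195686484) ≈ -6.9777e+5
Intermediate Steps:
Add(Add(Mul(Function('s')(-1416), Pow(Mul(Add(-1177295, -114917), Add(1041108, -783032)), -1)), Mul(866094, Pow(-800606, -1))), Mul(-1, 697770)) = Add(Add(Mul(1084, Pow(Mul(Add(-1177295, -114917), Add(1041108, -783032)), -1)), Mul(866094, Pow(-800606, -1))), Mul(-1, 697770)) = Add(Add(Mul(1084, Pow(Mul(-1292212, 258076), -1)), Mul(866094, Rational(-1, 800606))), -697770) = Add(Add(Mul(1084, Pow(-333488904112, -1)), Rational(-433047, 400303)), -697770) = Add(Add(Mul(1084, Rational(-1, 333488904112)), Rational(-433047, 400303)), -697770) = Add(Add(Rational(-271, 83372226028), Rational(-433047, 400303)), -697770) = Add(Rational(-36104092473229429, 33374152195686484), -697770) = Rational(-23287518281676631170109, 33374152195686484)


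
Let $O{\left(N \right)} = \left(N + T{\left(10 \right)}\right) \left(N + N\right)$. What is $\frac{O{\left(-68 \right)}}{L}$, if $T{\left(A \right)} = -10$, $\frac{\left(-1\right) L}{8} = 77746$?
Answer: $- \frac{663}{38873} \approx -0.017056$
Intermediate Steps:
$L = -621968$ ($L = \left(-8\right) 77746 = -621968$)
$O{\left(N \right)} = 2 N \left(-10 + N\right)$ ($O{\left(N \right)} = \left(N - 10\right) \left(N + N\right) = \left(-10 + N\right) 2 N = 2 N \left(-10 + N\right)$)
$\frac{O{\left(-68 \right)}}{L} = \frac{2 \left(-68\right) \left(-10 - 68\right)}{-621968} = 2 \left(-68\right) \left(-78\right) \left(- \frac{1}{621968}\right) = 10608 \left(- \frac{1}{621968}\right) = - \frac{663}{38873}$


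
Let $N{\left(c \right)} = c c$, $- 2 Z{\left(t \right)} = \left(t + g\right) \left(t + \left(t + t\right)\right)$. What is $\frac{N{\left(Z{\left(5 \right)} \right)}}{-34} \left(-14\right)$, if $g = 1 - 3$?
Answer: $\frac{14175}{68} \approx 208.46$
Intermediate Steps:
$g = -2$
$Z{\left(t \right)} = - \frac{3 t \left(-2 + t\right)}{2}$ ($Z{\left(t \right)} = - \frac{\left(t - 2\right) \left(t + \left(t + t\right)\right)}{2} = - \frac{\left(-2 + t\right) \left(t + 2 t\right)}{2} = - \frac{\left(-2 + t\right) 3 t}{2} = - \frac{3 t \left(-2 + t\right)}{2}$)
$N{\left(c \right)} = c^{2}$
$\frac{N{\left(Z{\left(5 \right)} \right)}}{-34} \left(-14\right) = \frac{\left(\frac{3}{2} \cdot 5 \left(2 - 5\right)\right)^{2}}{-34} \left(-14\right) = \left(\frac{3}{2} \cdot 5 \left(2 - 5\right)\right)^{2} \left(- \frac{1}{34}\right) \left(-14\right) = \left(\frac{3}{2} \cdot 5 \left(-3\right)\right)^{2} \left(- \frac{1}{34}\right) \left(-14\right) = \left(- \frac{45}{2}\right)^{2} \left(- \frac{1}{34}\right) \left(-14\right) = \frac{2025}{4} \left(- \frac{1}{34}\right) \left(-14\right) = \left(- \frac{2025}{136}\right) \left(-14\right) = \frac{14175}{68}$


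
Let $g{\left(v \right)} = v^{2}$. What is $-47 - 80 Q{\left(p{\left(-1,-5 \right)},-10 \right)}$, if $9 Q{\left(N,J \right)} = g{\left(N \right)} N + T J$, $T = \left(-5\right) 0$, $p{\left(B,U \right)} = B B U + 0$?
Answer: $\frac{9577}{9} \approx 1064.1$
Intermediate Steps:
$p{\left(B,U \right)} = U B^{2}$ ($p{\left(B,U \right)} = B^{2} U + 0 = U B^{2} + 0 = U B^{2}$)
$T = 0$
$Q{\left(N,J \right)} = \frac{N^{3}}{9}$ ($Q{\left(N,J \right)} = \frac{N^{2} N + 0 J}{9} = \frac{N^{3} + 0}{9} = \frac{N^{3}}{9}$)
$-47 - 80 Q{\left(p{\left(-1,-5 \right)},-10 \right)} = -47 - 80 \frac{\left(- 5 \left(-1\right)^{2}\right)^{3}}{9} = -47 - 80 \frac{\left(\left(-5\right) 1\right)^{3}}{9} = -47 - 80 \frac{\left(-5\right)^{3}}{9} = -47 - 80 \cdot \frac{1}{9} \left(-125\right) = -47 - - \frac{10000}{9} = -47 + \frac{10000}{9} = \frac{9577}{9}$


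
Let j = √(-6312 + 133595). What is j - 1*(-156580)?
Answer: 156580 + √127283 ≈ 1.5694e+5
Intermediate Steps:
j = √127283 ≈ 356.77
j - 1*(-156580) = √127283 - 1*(-156580) = √127283 + 156580 = 156580 + √127283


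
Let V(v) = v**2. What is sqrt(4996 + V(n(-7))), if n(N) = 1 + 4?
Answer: sqrt(5021) ≈ 70.859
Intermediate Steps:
n(N) = 5
sqrt(4996 + V(n(-7))) = sqrt(4996 + 5**2) = sqrt(4996 + 25) = sqrt(5021)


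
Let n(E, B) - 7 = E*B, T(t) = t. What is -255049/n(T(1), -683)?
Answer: 255049/676 ≈ 377.29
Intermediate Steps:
n(E, B) = 7 + B*E (n(E, B) = 7 + E*B = 7 + B*E)
-255049/n(T(1), -683) = -255049/(7 - 683*1) = -255049/(7 - 683) = -255049/(-676) = -255049*(-1/676) = 255049/676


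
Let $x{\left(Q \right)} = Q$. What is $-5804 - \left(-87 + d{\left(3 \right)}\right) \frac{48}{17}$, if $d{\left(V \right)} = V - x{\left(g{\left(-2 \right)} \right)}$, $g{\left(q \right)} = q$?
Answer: $- \frac{94732}{17} \approx -5572.5$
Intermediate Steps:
$d{\left(V \right)} = 2 + V$ ($d{\left(V \right)} = V - -2 = V + 2 = 2 + V$)
$-5804 - \left(-87 + d{\left(3 \right)}\right) \frac{48}{17} = -5804 - \left(-87 + \left(2 + 3\right)\right) \frac{48}{17} = -5804 - \left(-87 + 5\right) 48 \cdot \frac{1}{17} = -5804 - \left(-82\right) \frac{48}{17} = -5804 - - \frac{3936}{17} = -5804 + \frac{3936}{17} = - \frac{94732}{17}$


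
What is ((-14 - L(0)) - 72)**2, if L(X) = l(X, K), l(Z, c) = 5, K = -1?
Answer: 8281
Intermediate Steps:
L(X) = 5
((-14 - L(0)) - 72)**2 = ((-14 - 1*5) - 72)**2 = ((-14 - 5) - 72)**2 = (-19 - 72)**2 = (-91)**2 = 8281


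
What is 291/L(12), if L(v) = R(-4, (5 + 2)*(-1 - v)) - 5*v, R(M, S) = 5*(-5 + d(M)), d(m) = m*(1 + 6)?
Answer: -97/75 ≈ -1.2933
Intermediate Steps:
d(m) = 7*m (d(m) = m*7 = 7*m)
R(M, S) = -25 + 35*M (R(M, S) = 5*(-5 + 7*M) = -25 + 35*M)
L(v) = -165 - 5*v (L(v) = (-25 + 35*(-4)) - 5*v = (-25 - 140) - 5*v = -165 - 5*v)
291/L(12) = 291/(-165 - 5*12) = 291/(-165 - 60) = 291/(-225) = 291*(-1/225) = -97/75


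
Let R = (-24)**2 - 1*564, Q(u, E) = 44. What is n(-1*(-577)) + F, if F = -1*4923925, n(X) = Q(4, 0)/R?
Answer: -14771764/3 ≈ -4.9239e+6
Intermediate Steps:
R = 12 (R = 576 - 564 = 12)
n(X) = 11/3 (n(X) = 44/12 = 44*(1/12) = 11/3)
F = -4923925
n(-1*(-577)) + F = 11/3 - 4923925 = -14771764/3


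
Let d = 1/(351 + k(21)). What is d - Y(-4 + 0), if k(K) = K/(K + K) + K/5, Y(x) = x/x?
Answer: -3547/3557 ≈ -0.99719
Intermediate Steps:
Y(x) = 1
k(K) = 1/2 + K/5 (k(K) = K/((2*K)) + K*(1/5) = K*(1/(2*K)) + K/5 = 1/2 + K/5)
d = 10/3557 (d = 1/(351 + (1/2 + (1/5)*21)) = 1/(351 + (1/2 + 21/5)) = 1/(351 + 47/10) = 1/(3557/10) = 10/3557 ≈ 0.0028114)
d - Y(-4 + 0) = 10/3557 - 1*1 = 10/3557 - 1 = -3547/3557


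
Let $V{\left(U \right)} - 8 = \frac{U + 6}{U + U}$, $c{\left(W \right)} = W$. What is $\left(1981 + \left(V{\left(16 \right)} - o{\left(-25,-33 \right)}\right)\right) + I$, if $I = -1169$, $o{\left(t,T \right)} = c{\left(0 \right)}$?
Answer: $\frac{13131}{16} \approx 820.69$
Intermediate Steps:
$o{\left(t,T \right)} = 0$
$V{\left(U \right)} = 8 + \frac{6 + U}{2 U}$ ($V{\left(U \right)} = 8 + \frac{U + 6}{U + U} = 8 + \frac{6 + U}{2 U}$)
$\left(1981 + \left(V{\left(16 \right)} - o{\left(-25,-33 \right)}\right)\right) + I = \left(1981 + \left(\left(\frac{17}{2} + \frac{3}{16}\right) - 0\right)\right) - 1169 = \left(1981 + \left(\left(\frac{17}{2} + 3 \cdot \frac{1}{16}\right) + 0\right)\right) - 1169 = \left(1981 + \left(\left(\frac{17}{2} + \frac{3}{16}\right) + 0\right)\right) - 1169 = \left(1981 + \left(\frac{139}{16} + 0\right)\right) - 1169 = \left(1981 + \frac{139}{16}\right) - 1169 = \frac{31835}{16} - 1169 = \frac{13131}{16}$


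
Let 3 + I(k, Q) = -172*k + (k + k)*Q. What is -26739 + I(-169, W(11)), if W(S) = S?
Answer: -1392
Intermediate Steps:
I(k, Q) = -3 - 172*k + 2*Q*k (I(k, Q) = -3 + (-172*k + (k + k)*Q) = -3 + (-172*k + (2*k)*Q) = -3 + (-172*k + 2*Q*k) = -3 - 172*k + 2*Q*k)
-26739 + I(-169, W(11)) = -26739 + (-3 - 172*(-169) + 2*11*(-169)) = -26739 + (-3 + 29068 - 3718) = -26739 + 25347 = -1392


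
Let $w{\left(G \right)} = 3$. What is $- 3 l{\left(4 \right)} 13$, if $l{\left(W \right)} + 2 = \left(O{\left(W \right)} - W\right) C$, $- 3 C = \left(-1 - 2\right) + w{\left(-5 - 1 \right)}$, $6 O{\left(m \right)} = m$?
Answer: $78$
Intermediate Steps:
$O{\left(m \right)} = \frac{m}{6}$
$C = 0$ ($C = - \frac{\left(-1 - 2\right) + 3}{3} = - \frac{-3 + 3}{3} = \left(- \frac{1}{3}\right) 0 = 0$)
$l{\left(W \right)} = -2$ ($l{\left(W \right)} = -2 + \left(\frac{W}{6} - W\right) 0 = -2 + - \frac{5 W}{6} \cdot 0 = -2 + 0 = -2$)
$- 3 l{\left(4 \right)} 13 = \left(-3\right) \left(-2\right) 13 = 6 \cdot 13 = 78$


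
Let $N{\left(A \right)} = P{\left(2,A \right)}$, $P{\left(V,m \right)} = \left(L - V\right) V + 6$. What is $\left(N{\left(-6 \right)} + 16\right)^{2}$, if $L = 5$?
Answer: $784$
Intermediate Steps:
$P{\left(V,m \right)} = 6 + V \left(5 - V\right)$ ($P{\left(V,m \right)} = \left(5 - V\right) V + 6 = V \left(5 - V\right) + 6 = 6 + V \left(5 - V\right)$)
$N{\left(A \right)} = 12$ ($N{\left(A \right)} = 6 - 2^{2} + 5 \cdot 2 = 6 - 4 + 10 = 12$)
$\left(N{\left(-6 \right)} + 16\right)^{2} = \left(12 + 16\right)^{2} = 28^{2} = 784$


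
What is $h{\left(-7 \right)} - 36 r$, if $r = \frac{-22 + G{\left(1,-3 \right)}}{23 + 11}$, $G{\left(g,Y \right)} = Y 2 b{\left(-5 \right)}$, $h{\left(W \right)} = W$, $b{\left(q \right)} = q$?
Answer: $- \frac{263}{17} \approx -15.471$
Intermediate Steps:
$G{\left(g,Y \right)} = - 10 Y$ ($G{\left(g,Y \right)} = Y 2 \left(-5\right) = 2 Y \left(-5\right) = - 10 Y$)
$r = \frac{4}{17}$ ($r = \frac{-22 - -30}{23 + 11} = \frac{-22 + 30}{34} = 8 \cdot \frac{1}{34} = \frac{4}{17} \approx 0.23529$)
$h{\left(-7 \right)} - 36 r = -7 - \frac{144}{17} = - \frac{263}{17}$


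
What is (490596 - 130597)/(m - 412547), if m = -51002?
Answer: -359999/463549 ≈ -0.77662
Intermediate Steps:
(490596 - 130597)/(m - 412547) = (490596 - 130597)/(-51002 - 412547) = 359999/(-463549) = 359999*(-1/463549) = -359999/463549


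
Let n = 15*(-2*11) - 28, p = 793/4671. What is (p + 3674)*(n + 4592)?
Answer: 72664106998/4671 ≈ 1.5556e+7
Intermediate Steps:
p = 793/4671 (p = 793*(1/4671) = 793/4671 ≈ 0.16977)
n = -358 (n = 15*(-22) - 28 = -330 - 28 = -358)
(p + 3674)*(n + 4592) = (793/4671 + 3674)*(-358 + 4592) = (17162047/4671)*4234 = 72664106998/4671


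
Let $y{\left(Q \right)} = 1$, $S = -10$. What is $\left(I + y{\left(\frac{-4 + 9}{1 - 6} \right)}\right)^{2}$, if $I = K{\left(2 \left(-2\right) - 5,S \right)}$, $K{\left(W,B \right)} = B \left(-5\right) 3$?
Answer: $22801$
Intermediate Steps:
$K{\left(W,B \right)} = - 15 B$ ($K{\left(W,B \right)} = - 5 B 3 = - 15 B$)
$I = 150$ ($I = \left(-15\right) \left(-10\right) = 150$)
$\left(I + y{\left(\frac{-4 + 9}{1 - 6} \right)}\right)^{2} = \left(150 + 1\right)^{2} = 151^{2} = 22801$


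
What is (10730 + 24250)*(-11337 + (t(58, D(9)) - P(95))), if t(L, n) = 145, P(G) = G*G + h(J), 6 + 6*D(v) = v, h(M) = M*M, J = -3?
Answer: -707505480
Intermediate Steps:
h(M) = M**2
D(v) = -1 + v/6
P(G) = 9 + G**2 (P(G) = G*G + (-3)**2 = G**2 + 9 = 9 + G**2)
(10730 + 24250)*(-11337 + (t(58, D(9)) - P(95))) = (10730 + 24250)*(-11337 + (145 - (9 + 95**2))) = 34980*(-11337 + (145 - (9 + 9025))) = 34980*(-11337 + (145 - 1*9034)) = 34980*(-11337 + (145 - 9034)) = 34980*(-11337 - 8889) = 34980*(-20226) = -707505480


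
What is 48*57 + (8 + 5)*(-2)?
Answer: 2710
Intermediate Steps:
48*57 + (8 + 5)*(-2) = 2736 + 13*(-2) = 2736 - 26 = 2710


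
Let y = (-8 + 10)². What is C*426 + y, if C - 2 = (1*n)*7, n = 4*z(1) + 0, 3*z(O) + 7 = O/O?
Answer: -23000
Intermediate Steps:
z(O) = -2 (z(O) = -7/3 + (O/O)/3 = -7/3 + (⅓)*1 = -7/3 + ⅓ = -2)
n = -8 (n = 4*(-2) + 0 = -8 + 0 = -8)
C = -54 (C = 2 + (1*(-8))*7 = 2 - 8*7 = 2 - 56 = -54)
y = 4 (y = 2² = 4)
C*426 + y = -54*426 + 4 = -23004 + 4 = -23000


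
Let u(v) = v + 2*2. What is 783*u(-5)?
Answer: -783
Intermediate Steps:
u(v) = 4 + v (u(v) = v + 4 = 4 + v)
783*u(-5) = 783*(4 - 5) = 783*(-1) = -783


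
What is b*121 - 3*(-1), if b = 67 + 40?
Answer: 12950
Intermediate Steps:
b = 107
b*121 - 3*(-1) = 107*121 - 3*(-1) = 12947 + 3 = 12950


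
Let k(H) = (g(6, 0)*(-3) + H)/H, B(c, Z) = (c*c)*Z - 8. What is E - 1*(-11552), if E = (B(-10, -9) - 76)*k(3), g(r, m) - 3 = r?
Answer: 19424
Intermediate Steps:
B(c, Z) = -8 + Z*c**2 (B(c, Z) = c**2*Z - 8 = Z*c**2 - 8 = -8 + Z*c**2)
g(r, m) = 3 + r
k(H) = (-27 + H)/H (k(H) = ((3 + 6)*(-3) + H)/H = (9*(-3) + H)/H = (-27 + H)/H)
E = 7872 (E = ((-8 - 9*(-10)**2) - 76)*((-27 + 3)/3) = ((-8 - 9*100) - 76)*((1/3)*(-24)) = ((-8 - 900) - 76)*(-8) = (-908 - 76)*(-8) = -984*(-8) = 7872)
E - 1*(-11552) = 7872 - 1*(-11552) = 7872 + 11552 = 19424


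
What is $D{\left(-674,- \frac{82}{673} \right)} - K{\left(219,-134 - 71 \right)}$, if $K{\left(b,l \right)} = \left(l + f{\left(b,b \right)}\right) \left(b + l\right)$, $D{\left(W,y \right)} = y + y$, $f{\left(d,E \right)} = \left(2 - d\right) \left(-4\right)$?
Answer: $- \frac{6246950}{673} \approx -9282.3$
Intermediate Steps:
$f{\left(d,E \right)} = -8 + 4 d$
$D{\left(W,y \right)} = 2 y$
$K{\left(b,l \right)} = \left(b + l\right) \left(-8 + l + 4 b\right)$ ($K{\left(b,l \right)} = \left(l + \left(-8 + 4 b\right)\right) \left(b + l\right) = \left(-8 + l + 4 b\right) \left(b + l\right) = \left(b + l\right) \left(-8 + l + 4 b\right)$)
$D{\left(-674,- \frac{82}{673} \right)} - K{\left(219,-134 - 71 \right)} = 2 \left(- \frac{82}{673}\right) - \left(\left(-134 - 71\right)^{2} + 219 \left(-134 - 71\right) + 4 \cdot 219 \left(-2 + 219\right) + 4 \left(-134 - 71\right) \left(-2 + 219\right)\right) = 2 \left(\left(-82\right) \frac{1}{673}\right) - \left(\left(-134 - 71\right)^{2} + 219 \left(-134 - 71\right) + 4 \cdot 219 \cdot 217 + 4 \left(-134 - 71\right) 217\right) = 2 \left(- \frac{82}{673}\right) - \left(\left(-205\right)^{2} + 219 \left(-205\right) + 190092 + 4 \left(-205\right) 217\right) = - \frac{164}{673} - \left(42025 - 44895 + 190092 - 177940\right) = - \frac{164}{673} - 9282 = - \frac{6246950}{673}$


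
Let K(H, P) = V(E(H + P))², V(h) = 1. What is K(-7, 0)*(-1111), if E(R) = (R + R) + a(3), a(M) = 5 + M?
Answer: -1111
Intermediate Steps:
E(R) = 8 + 2*R (E(R) = (R + R) + (5 + 3) = 2*R + 8 = 8 + 2*R)
K(H, P) = 1 (K(H, P) = 1² = 1)
K(-7, 0)*(-1111) = 1*(-1111) = -1111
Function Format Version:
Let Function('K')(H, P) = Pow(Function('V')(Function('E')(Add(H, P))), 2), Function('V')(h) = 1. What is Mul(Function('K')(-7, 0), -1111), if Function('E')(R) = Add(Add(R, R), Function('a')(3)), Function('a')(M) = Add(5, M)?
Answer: -1111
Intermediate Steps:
Function('E')(R) = Add(8, Mul(2, R)) (Function('E')(R) = Add(Add(R, R), Add(5, 3)) = Add(Mul(2, R), 8) = Add(8, Mul(2, R)))
Function('K')(H, P) = 1 (Function('K')(H, P) = Pow(1, 2) = 1)
Mul(Function('K')(-7, 0), -1111) = Mul(1, -1111) = -1111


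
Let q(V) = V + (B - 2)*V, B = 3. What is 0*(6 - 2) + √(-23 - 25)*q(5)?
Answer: 40*I*√3 ≈ 69.282*I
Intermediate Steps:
q(V) = 2*V (q(V) = V + (3 - 2)*V = V + 1*V = V + V = 2*V)
0*(6 - 2) + √(-23 - 25)*q(5) = 0*(6 - 2) + √(-23 - 25)*(2*5) = 0*4 + √(-48)*10 = 0 + (4*I*√3)*10 = 0 + 40*I*√3 = 40*I*√3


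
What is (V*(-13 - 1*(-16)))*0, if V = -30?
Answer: 0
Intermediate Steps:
(V*(-13 - 1*(-16)))*0 = -30*(-13 - 1*(-16))*0 = -30*(-13 + 16)*0 = -30*3*0 = -90*0 = 0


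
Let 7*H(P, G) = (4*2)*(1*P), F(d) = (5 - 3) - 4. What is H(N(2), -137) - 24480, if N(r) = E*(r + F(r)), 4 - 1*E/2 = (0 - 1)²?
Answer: -24480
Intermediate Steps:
F(d) = -2 (F(d) = 2 - 4 = -2)
E = 6 (E = 8 - 2*(0 - 1)² = 8 - 2*(-1)² = 8 - 2*1 = 8 - 2 = 6)
N(r) = -12 + 6*r (N(r) = 6*(r - 2) = 6*(-2 + r) = -12 + 6*r)
H(P, G) = 8*P/7 (H(P, G) = ((4*2)*(1*P))/7 = (8*P)/7 = 8*P/7)
H(N(2), -137) - 24480 = 8*(-12 + 6*2)/7 - 24480 = 8*(-12 + 12)/7 - 24480 = (8/7)*0 - 24480 = 0 - 24480 = -24480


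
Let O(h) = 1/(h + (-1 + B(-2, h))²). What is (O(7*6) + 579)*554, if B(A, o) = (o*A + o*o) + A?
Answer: 902112996740/2812371 ≈ 3.2077e+5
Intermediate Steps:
B(A, o) = A + o² + A*o (B(A, o) = (A*o + o²) + A = (o² + A*o) + A = A + o² + A*o)
O(h) = 1/(h + (-3 + h² - 2*h)²) (O(h) = 1/(h + (-1 + (-2 + h² - 2*h))²) = 1/(h + (-3 + h² - 2*h)²))
(O(7*6) + 579)*554 = (1/(7*6 + (3 - (7*6)² + 2*(7*6))²) + 579)*554 = (1/(42 + (3 - 1*42² + 2*42)²) + 579)*554 = (1/(42 + (3 - 1*1764 + 84)²) + 579)*554 = (1/(42 + (3 - 1764 + 84)²) + 579)*554 = (1/(42 + (-1677)²) + 579)*554 = (1/(42 + 2812329) + 579)*554 = (1/2812371 + 579)*554 = (1628362810/2812371)*554 = 902112996740/2812371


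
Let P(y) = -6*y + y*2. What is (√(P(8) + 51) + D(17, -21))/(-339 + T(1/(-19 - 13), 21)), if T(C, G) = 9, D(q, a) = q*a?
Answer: 119/110 - √19/330 ≈ 1.0686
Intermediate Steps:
P(y) = -4*y (P(y) = -6*y + 2*y = -4*y)
D(q, a) = a*q
(√(P(8) + 51) + D(17, -21))/(-339 + T(1/(-19 - 13), 21)) = (√(-4*8 + 51) - 21*17)/(-339 + 9) = (√(-32 + 51) - 357)/(-330) = (√19 - 357)*(-1/330) = (-357 + √19)*(-1/330) = 119/110 - √19/330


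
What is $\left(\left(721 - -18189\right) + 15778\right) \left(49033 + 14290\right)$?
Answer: $2196548224$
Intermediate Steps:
$\left(\left(721 - -18189\right) + 15778\right) \left(49033 + 14290\right) = \left(\left(721 + 18189\right) + 15778\right) 63323 = \left(18910 + 15778\right) 63323 = 34688 \cdot 63323 = 2196548224$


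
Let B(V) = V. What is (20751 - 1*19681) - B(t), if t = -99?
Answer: 1169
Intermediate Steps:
(20751 - 1*19681) - B(t) = (20751 - 1*19681) - 1*(-99) = (20751 - 19681) + 99 = 1070 + 99 = 1169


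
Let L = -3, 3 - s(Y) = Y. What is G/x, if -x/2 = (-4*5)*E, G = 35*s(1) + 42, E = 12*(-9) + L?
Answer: -14/555 ≈ -0.025225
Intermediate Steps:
s(Y) = 3 - Y
E = -111 (E = 12*(-9) - 3 = -108 - 3 = -111)
G = 112 (G = 35*(3 - 1*1) + 42 = 35*(3 - 1) + 42 = 35*2 + 42 = 70 + 42 = 112)
x = -4440 (x = -2*(-4*5)*(-111) = -(-40)*(-111) = -2*2220 = -4440)
G/x = 112/(-4440) = 112*(-1/4440) = -14/555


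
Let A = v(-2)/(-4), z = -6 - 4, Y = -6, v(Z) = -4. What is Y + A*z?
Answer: -16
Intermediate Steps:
z = -10
A = 1 (A = -4/(-4) = -4*(-¼) = 1)
Y + A*z = -6 + 1*(-10) = -6 - 10 = -16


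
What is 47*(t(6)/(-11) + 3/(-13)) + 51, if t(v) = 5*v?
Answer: -12588/143 ≈ -88.028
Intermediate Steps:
47*(t(6)/(-11) + 3/(-13)) + 51 = 47*((5*6)/(-11) + 3/(-13)) + 51 = 47*(30*(-1/11) + 3*(-1/13)) + 51 = 47*(-30/11 - 3/13) + 51 = 47*(-423/143) + 51 = -19881/143 + 51 = -12588/143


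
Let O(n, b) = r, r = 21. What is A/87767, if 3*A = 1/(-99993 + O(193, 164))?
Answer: -1/26322727572 ≈ -3.7990e-11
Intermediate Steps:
O(n, b) = 21
A = -1/299916 (A = 1/(3*(-99993 + 21)) = (1/3)/(-99972) = (1/3)*(-1/99972) = -1/299916 ≈ -3.3343e-6)
A/87767 = -1/299916/87767 = -1/299916*1/87767 = -1/26322727572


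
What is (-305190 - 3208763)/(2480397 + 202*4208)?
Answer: -3513953/3330413 ≈ -1.0551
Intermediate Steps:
(-305190 - 3208763)/(2480397 + 202*4208) = -3513953/(2480397 + 850016) = -3513953/3330413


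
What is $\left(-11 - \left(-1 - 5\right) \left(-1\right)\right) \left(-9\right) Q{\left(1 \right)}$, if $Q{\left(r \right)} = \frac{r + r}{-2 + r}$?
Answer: $-306$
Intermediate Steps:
$Q{\left(r \right)} = \frac{2 r}{-2 + r}$
$\left(-11 - \left(-1 - 5\right) \left(-1\right)\right) \left(-9\right) Q{\left(1 \right)} = \left(-11 - \left(-1 - 5\right) \left(-1\right)\right) \left(-9\right) 2 \cdot 1 \frac{1}{-2 + 1} = \left(-11 - \left(-6\right) \left(-1\right)\right) \left(-9\right) 2 \cdot 1 \frac{1}{-1} = \left(-11 - 6\right) \left(-9\right) 2 \cdot 1 \left(-1\right) = \left(-11 - 6\right) \left(-9\right) \left(-2\right) = \left(-17\right) \left(-9\right) \left(-2\right) = 153 \left(-2\right) = -306$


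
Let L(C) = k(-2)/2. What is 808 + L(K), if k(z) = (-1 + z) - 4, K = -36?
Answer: 1609/2 ≈ 804.50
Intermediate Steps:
k(z) = -5 + z
L(C) = -7/2 (L(C) = (-5 - 2)/2 = -7*1/2 = -7/2)
808 + L(K) = 808 - 7/2 = 1609/2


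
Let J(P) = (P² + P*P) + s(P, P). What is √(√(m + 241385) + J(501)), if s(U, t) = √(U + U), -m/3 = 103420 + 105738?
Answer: √(502002 + √1002 + I*√386089) ≈ 708.54 + 0.438*I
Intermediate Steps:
m = -627474 (m = -3*(103420 + 105738) = -3*209158 = -627474)
s(U, t) = √2*√U (s(U, t) = √(2*U) = √2*√U)
J(P) = 2*P² + √2*√P (J(P) = (P² + P*P) + √2*√P = (P² + P²) + √2*√P = 2*P² + √2*√P)
√(√(m + 241385) + J(501)) = √(√(-627474 + 241385) + (2*501² + √2*√501)) = √(√(-386089) + (2*251001 + √1002)) = √(I*√386089 + (502002 + √1002)) = √(502002 + √1002 + I*√386089)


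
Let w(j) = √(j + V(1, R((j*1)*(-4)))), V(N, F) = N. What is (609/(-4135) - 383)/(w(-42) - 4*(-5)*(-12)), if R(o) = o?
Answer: 76047072/47669107 + 1584314*I*√41/238345535 ≈ 1.5953 + 0.042562*I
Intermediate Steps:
w(j) = √(1 + j) (w(j) = √(j + 1) = √(1 + j))
(609/(-4135) - 383)/(w(-42) - 4*(-5)*(-12)) = (609/(-4135) - 383)/(√(1 - 42) - 4*(-5)*(-12)) = (609*(-1/4135) - 383)/(√(-41) + 20*(-12)) = (-609/4135 - 383)/(I*√41 - 240) = -1584314/(4135*(-240 + I*√41))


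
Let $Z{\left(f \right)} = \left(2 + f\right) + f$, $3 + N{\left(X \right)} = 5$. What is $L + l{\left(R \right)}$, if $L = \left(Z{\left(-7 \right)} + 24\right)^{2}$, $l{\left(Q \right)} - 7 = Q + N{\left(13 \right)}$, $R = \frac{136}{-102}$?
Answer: $\frac{455}{3} \approx 151.67$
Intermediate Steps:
$R = - \frac{4}{3}$ ($R = 136 \left(- \frac{1}{102}\right) = - \frac{4}{3} \approx -1.3333$)
$N{\left(X \right)} = 2$ ($N{\left(X \right)} = -3 + 5 = 2$)
$Z{\left(f \right)} = 2 + 2 f$
$l{\left(Q \right)} = 9 + Q$ ($l{\left(Q \right)} = 7 + \left(Q + 2\right) = 7 + \left(2 + Q\right) = 9 + Q$)
$L = 144$ ($L = \left(\left(2 + 2 \left(-7\right)\right) + 24\right)^{2} = \left(\left(2 - 14\right) + 24\right)^{2} = \left(-12 + 24\right)^{2} = 12^{2} = 144$)
$L + l{\left(R \right)} = 144 + \left(9 - \frac{4}{3}\right) = 144 + \frac{23}{3} = \frac{455}{3}$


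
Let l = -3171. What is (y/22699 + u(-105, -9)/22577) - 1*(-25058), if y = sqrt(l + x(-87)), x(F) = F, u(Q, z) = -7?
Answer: 565734459/22577 + 3*I*sqrt(362)/22699 ≈ 25058.0 + 0.0025146*I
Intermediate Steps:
y = 3*I*sqrt(362) (y = sqrt(-3171 - 87) = sqrt(-3258) = 3*I*sqrt(362) ≈ 57.079*I)
(y/22699 + u(-105, -9)/22577) - 1*(-25058) = ((3*I*sqrt(362))/22699 - 7/22577) - 1*(-25058) = ((3*I*sqrt(362))*(1/22699) - 7*1/22577) + 25058 = (3*I*sqrt(362)/22699 - 7/22577) + 25058 = (-7/22577 + 3*I*sqrt(362)/22699) + 25058 = 565734459/22577 + 3*I*sqrt(362)/22699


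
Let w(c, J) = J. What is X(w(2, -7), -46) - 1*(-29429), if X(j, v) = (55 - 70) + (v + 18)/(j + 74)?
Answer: 1970710/67 ≈ 29414.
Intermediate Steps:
X(j, v) = -15 + (18 + v)/(74 + j)
X(w(2, -7), -46) - 1*(-29429) = (-1092 - 46 - 15*(-7))/(74 - 7) - 1*(-29429) = (-1092 - 46 + 105)/67 + 29429 = (1/67)*(-1033) + 29429 = -1033/67 + 29429 = 1970710/67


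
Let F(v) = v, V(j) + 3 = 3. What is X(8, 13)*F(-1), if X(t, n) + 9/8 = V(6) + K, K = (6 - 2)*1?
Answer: -23/8 ≈ -2.8750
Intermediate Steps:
V(j) = 0 (V(j) = -3 + 3 = 0)
K = 4 (K = 4*1 = 4)
X(t, n) = 23/8 (X(t, n) = -9/8 + (0 + 4) = -9/8 + 4 = 23/8)
X(8, 13)*F(-1) = (23/8)*(-1) = -23/8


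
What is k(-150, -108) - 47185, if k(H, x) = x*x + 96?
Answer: -35425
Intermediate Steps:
k(H, x) = 96 + x**2 (k(H, x) = x**2 + 96 = 96 + x**2)
k(-150, -108) - 47185 = (96 + (-108)**2) - 47185 = (96 + 11664) - 47185 = 11760 - 47185 = -35425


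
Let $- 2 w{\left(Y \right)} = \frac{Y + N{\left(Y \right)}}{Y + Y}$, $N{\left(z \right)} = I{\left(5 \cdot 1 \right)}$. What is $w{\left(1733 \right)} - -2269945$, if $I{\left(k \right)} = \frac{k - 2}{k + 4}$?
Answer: $\frac{11801442755}{5199} \approx 2.2699 \cdot 10^{6}$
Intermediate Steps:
$I{\left(k \right)} = \frac{-2 + k}{4 + k}$
$N{\left(z \right)} = \frac{1}{3}$ ($N{\left(z \right)} = \frac{-2 + 5 \cdot 1}{4 + 5 \cdot 1} = \frac{-2 + 5}{4 + 5} = \frac{1}{9} \cdot 3 = \frac{1}{3}$)
$w{\left(Y \right)} = - \frac{\frac{1}{3} + Y}{4 Y}$ ($w{\left(Y \right)} = - \frac{\left(Y + \frac{1}{3}\right) \frac{1}{Y + Y}}{2} = - \frac{\left(\frac{1}{3} + Y\right) \frac{1}{2 Y}}{2} = - \frac{\frac{1}{2} \frac{1}{Y} \left(\frac{1}{3} + Y\right)}{2} = - \frac{\frac{1}{3} + Y}{4 Y}$)
$w{\left(1733 \right)} - -2269945 = \frac{-1 - 5199}{12 \cdot 1733} - -2269945 = \frac{1}{12} \cdot \frac{1}{1733} \left(-1 - 5199\right) + 2269945 = \frac{1}{12} \cdot \frac{1}{1733} \left(-5200\right) + 2269945 = - \frac{1300}{5199} + 2269945 = \frac{11801442755}{5199}$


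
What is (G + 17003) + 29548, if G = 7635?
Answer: 54186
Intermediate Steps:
(G + 17003) + 29548 = (7635 + 17003) + 29548 = 24638 + 29548 = 54186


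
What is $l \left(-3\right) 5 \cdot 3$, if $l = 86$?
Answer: $-3870$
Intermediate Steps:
$l \left(-3\right) 5 \cdot 3 = 86 \left(-3\right) 5 \cdot 3 = 86 \left(\left(-15\right) 3\right) = 86 \left(-45\right) = -3870$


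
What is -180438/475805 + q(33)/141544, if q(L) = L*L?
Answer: -25021764627/67347342920 ≈ -0.37153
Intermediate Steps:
q(L) = L²
-180438/475805 + q(33)/141544 = -180438/475805 + 33²/141544 = -180438*1/475805 + 1089*(1/141544) = -180438/475805 + 1089/141544 = -25021764627/67347342920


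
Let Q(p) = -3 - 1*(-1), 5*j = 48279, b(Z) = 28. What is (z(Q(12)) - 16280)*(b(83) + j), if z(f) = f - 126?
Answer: -794458952/5 ≈ -1.5889e+8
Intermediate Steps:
j = 48279/5 (j = (⅕)*48279 = 48279/5 ≈ 9655.8)
Q(p) = -2 (Q(p) = -3 + 1 = -2)
z(f) = -126 + f
(z(Q(12)) - 16280)*(b(83) + j) = ((-126 - 2) - 16280)*(28 + 48279/5) = (-128 - 16280)*(48419/5) = -16408*48419/5 = -794458952/5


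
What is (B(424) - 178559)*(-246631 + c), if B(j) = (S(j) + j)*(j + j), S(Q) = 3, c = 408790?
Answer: 29762176383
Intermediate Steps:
B(j) = 2*j*(3 + j) (B(j) = (3 + j)*(j + j) = (3 + j)*(2*j) = 2*j*(3 + j))
(B(424) - 178559)*(-246631 + c) = (2*424*(3 + 424) - 178559)*(-246631 + 408790) = (2*424*427 - 178559)*162159 = (362096 - 178559)*162159 = 183537*162159 = 29762176383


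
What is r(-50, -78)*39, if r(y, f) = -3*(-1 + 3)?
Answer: -234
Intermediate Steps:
r(y, f) = -6 (r(y, f) = -3*2 = -6)
r(-50, -78)*39 = -6*39 = -234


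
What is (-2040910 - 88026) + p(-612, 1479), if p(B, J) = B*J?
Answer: -3034084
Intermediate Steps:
(-2040910 - 88026) + p(-612, 1479) = (-2040910 - 88026) - 612*1479 = -2128936 - 905148 = -3034084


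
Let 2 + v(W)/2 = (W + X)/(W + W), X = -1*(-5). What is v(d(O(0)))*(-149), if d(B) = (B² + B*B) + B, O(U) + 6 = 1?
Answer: 3874/9 ≈ 430.44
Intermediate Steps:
O(U) = -5 (O(U) = -6 + 1 = -5)
d(B) = B + 2*B² (d(B) = (B² + B²) + B = 2*B² + B = B + 2*B²)
X = 5
v(W) = -4 + (5 + W)/W (v(W) = -4 + 2*((W + 5)/(W + W)) = -4 + 2*((5 + W)/((2*W))) = -4 + 2*((5 + W)*(1/(2*W))) = -4 + 2*((5 + W)/(2*W)) = -4 + (5 + W)/W)
v(d(O(0)))*(-149) = (-3 + 5/((-5*(1 + 2*(-5)))))*(-149) = (-3 + 5/((-5*(1 - 10))))*(-149) = (-3 + 5/((-5*(-9))))*(-149) = (-3 + 5/45)*(-149) = (-3 + 5*(1/45))*(-149) = (-3 + ⅑)*(-149) = -26/9*(-149) = 3874/9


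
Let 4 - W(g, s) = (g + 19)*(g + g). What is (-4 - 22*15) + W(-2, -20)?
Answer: -262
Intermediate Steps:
W(g, s) = 4 - 2*g*(19 + g) (W(g, s) = 4 - (g + 19)*(g + g) = 4 - (19 + g)*2*g = 4 - 2*g*(19 + g))
(-4 - 22*15) + W(-2, -20) = (-4 - 22*15) + (4 - 38*(-2) - 2*(-2)²) = (-4 - 330) + (4 + 76 - 2*4) = -334 + (4 + 76 - 8) = -334 + 72 = -262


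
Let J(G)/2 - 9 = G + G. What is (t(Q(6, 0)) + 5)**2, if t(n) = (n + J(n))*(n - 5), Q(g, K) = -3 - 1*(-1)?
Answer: 2601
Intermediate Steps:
J(G) = 18 + 4*G (J(G) = 18 + 2*(G + G) = 18 + 2*(2*G) = 18 + 4*G)
Q(g, K) = -2 (Q(g, K) = -3 + 1 = -2)
t(n) = (-5 + n)*(18 + 5*n) (t(n) = (n + (18 + 4*n))*(n - 5) = (18 + 5*n)*(-5 + n) = (-5 + n)*(18 + 5*n))
(t(Q(6, 0)) + 5)**2 = ((-90 - 7*(-2) + 5*(-2)**2) + 5)**2 = ((-90 + 14 + 5*4) + 5)**2 = ((-90 + 14 + 20) + 5)**2 = (-56 + 5)**2 = (-51)**2 = 2601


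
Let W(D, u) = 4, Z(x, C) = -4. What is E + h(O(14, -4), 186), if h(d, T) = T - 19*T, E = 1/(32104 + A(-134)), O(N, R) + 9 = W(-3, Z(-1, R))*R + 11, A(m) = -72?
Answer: -107243135/32032 ≈ -3348.0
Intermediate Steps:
O(N, R) = 2 + 4*R (O(N, R) = -9 + (4*R + 11) = -9 + (11 + 4*R) = 2 + 4*R)
E = 1/32032 (E = 1/(32104 - 72) = 1/32032 ≈ 3.1219e-5)
h(d, T) = -18*T
E + h(O(14, -4), 186) = 1/32032 - 18*186 = 1/32032 - 3348 = -107243135/32032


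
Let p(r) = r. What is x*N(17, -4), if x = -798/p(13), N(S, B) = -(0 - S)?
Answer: -13566/13 ≈ -1043.5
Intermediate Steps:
N(S, B) = S (N(S, B) = -(-1)*S = S)
x = -798/13 ≈ -61.385
x*N(17, -4) = -798/13*17 = -13566/13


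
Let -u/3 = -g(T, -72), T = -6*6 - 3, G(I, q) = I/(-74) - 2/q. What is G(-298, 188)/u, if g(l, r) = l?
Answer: -13969/406926 ≈ -0.034328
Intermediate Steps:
G(I, q) = -2/q - I/74 (G(I, q) = I*(-1/74) - 2/q = -I/74 - 2/q = -2/q - I/74)
T = -39 (T = -36 - 3 = -39)
u = -117 (u = -(-3)*(-39) = -3*39 = -117)
G(-298, 188)/u = (-2/188 - 1/74*(-298))/(-117) = (-2*1/188 + 149/37)*(-1/117) = (-1/94 + 149/37)*(-1/117) = (13969/3478)*(-1/117) = -13969/406926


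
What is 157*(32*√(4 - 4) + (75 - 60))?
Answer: 2355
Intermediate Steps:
157*(32*√(4 - 4) + (75 - 60)) = 157*(32*√0 + 15) = 157*(32*0 + 15) = 157*(0 + 15) = 157*15 = 2355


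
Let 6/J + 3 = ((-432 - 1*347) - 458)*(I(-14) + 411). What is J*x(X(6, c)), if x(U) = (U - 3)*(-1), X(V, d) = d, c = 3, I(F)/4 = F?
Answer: 0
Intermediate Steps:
I(F) = 4*F
x(U) = 3 - U (x(U) = (-3 + U)*(-1) = 3 - U)
J = -3/219569 (J = 6/(-3 + ((-432 - 1*347) - 458)*(4*(-14) + 411)) = 6/(-3 + ((-432 - 347) - 458)*(-56 + 411)) = 6/(-3 + (-779 - 458)*355) = 6/(-3 - 1237*355) = 6/(-3 - 439135) = 6/(-439138) = 6*(-1/439138) = -3/219569 ≈ -1.3663e-5)
J*x(X(6, c)) = -3*(3 - 1*3)/219569 = -3*(3 - 3)/219569 = -3/219569*0 = 0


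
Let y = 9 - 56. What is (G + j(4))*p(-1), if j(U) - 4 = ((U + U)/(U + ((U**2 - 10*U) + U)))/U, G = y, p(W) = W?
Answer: 345/8 ≈ 43.125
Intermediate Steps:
y = -47
G = -47
j(U) = 4 + 2/(U**2 - 8*U) (j(U) = 4 + ((U + U)/(U + ((U**2 - 10*U) + U)))/U = 4 + ((2*U)/(U + (U**2 - 9*U)))/U = 4 + ((2*U)/(U**2 - 8*U))/U = 4 + (2*U/(U**2 - 8*U))/U = 4 + 2/(U**2 - 8*U))
(G + j(4))*p(-1) = (-47 + 2*(1 - 16*4 + 2*4**2)/(4*(-8 + 4)))*(-1) = (-47 + 2*(1/4)*(1 - 64 + 2*16)/(-4))*(-1) = (-47 + 2*(1/4)*(-1/4)*(1 - 64 + 32))*(-1) = (-47 + 2*(1/4)*(-1/4)*(-31))*(-1) = (-47 + 31/8)*(-1) = -345/8*(-1) = 345/8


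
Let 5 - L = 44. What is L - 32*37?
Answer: -1223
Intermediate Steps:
L = -39 (L = 5 - 1*44 = 5 - 44 = -39)
L - 32*37 = -39 - 32*37 = -39 - 1184 = -1223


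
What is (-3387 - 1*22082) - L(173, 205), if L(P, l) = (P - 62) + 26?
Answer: -25606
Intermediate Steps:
L(P, l) = -36 + P (L(P, l) = (-62 + P) + 26 = -36 + P)
(-3387 - 1*22082) - L(173, 205) = (-3387 - 1*22082) - (-36 + 173) = (-3387 - 22082) - 1*137 = -25469 - 137 = -25606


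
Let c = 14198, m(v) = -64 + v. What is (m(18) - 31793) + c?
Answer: -17641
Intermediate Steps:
(m(18) - 31793) + c = ((-64 + 18) - 31793) + 14198 = (-46 - 31793) + 14198 = -31839 + 14198 = -17641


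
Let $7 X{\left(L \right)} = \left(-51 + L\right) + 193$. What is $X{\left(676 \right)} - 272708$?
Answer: $- \frac{1908138}{7} \approx -2.7259 \cdot 10^{5}$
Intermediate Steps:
$X{\left(L \right)} = \frac{142}{7} + \frac{L}{7}$ ($X{\left(L \right)} = \frac{\left(-51 + L\right) + 193}{7} = \frac{142 + L}{7} = \frac{142}{7} + \frac{L}{7}$)
$X{\left(676 \right)} - 272708 = \left(\frac{142}{7} + \frac{1}{7} \cdot 676\right) - 272708 = \left(\frac{142}{7} + \frac{676}{7}\right) - 272708 = \frac{818}{7} - 272708 = - \frac{1908138}{7}$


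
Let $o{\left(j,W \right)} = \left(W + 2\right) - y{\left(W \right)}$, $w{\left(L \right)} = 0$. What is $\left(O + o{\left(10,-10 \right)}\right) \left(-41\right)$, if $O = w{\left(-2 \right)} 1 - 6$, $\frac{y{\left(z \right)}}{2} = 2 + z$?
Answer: $-82$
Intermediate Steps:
$y{\left(z \right)} = 4 + 2 z$ ($y{\left(z \right)} = 2 \left(2 + z\right) = 4 + 2 z$)
$O = -6$ ($O = 0 \cdot 1 - 6 = 0 - 6 = -6$)
$o{\left(j,W \right)} = -2 - W$ ($o{\left(j,W \right)} = \left(W + 2\right) - \left(4 + 2 W\right) = \left(2 + W\right) - \left(4 + 2 W\right) = -2 - W$)
$\left(O + o{\left(10,-10 \right)}\right) \left(-41\right) = \left(-6 - -8\right) \left(-41\right) = \left(-6 + \left(-2 + 10\right)\right) \left(-41\right) = \left(-6 + 8\right) \left(-41\right) = 2 \left(-41\right) = -82$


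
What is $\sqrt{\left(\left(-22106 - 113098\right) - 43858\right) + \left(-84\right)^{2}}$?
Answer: $i \sqrt{172006} \approx 414.74 i$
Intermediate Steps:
$\sqrt{\left(\left(-22106 - 113098\right) - 43858\right) + \left(-84\right)^{2}} = \sqrt{\left(-135204 - 43858\right) + 7056} = \sqrt{-179062 + 7056} = \sqrt{-172006} = i \sqrt{172006}$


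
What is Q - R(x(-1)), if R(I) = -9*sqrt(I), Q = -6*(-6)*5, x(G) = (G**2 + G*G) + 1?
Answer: 180 + 9*sqrt(3) ≈ 195.59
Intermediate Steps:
x(G) = 1 + 2*G**2 (x(G) = (G**2 + G**2) + 1 = 2*G**2 + 1 = 1 + 2*G**2)
Q = 180 (Q = 36*5 = 180)
Q - R(x(-1)) = 180 - (-9)*sqrt(1 + 2*(-1)**2) = 180 - (-9)*sqrt(1 + 2*1) = 180 - (-9)*sqrt(1 + 2) = 180 - (-9)*sqrt(3) = 180 + 9*sqrt(3)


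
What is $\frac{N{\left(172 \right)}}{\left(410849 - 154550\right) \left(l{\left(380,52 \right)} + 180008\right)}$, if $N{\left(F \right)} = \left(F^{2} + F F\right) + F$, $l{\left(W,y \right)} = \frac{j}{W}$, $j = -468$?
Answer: $\frac{1879100}{1460959233419} \approx 1.2862 \cdot 10^{-6}$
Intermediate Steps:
$l{\left(W,y \right)} = - \frac{468}{W}$
$N{\left(F \right)} = F + 2 F^{2}$ ($N{\left(F \right)} = \left(F^{2} + F^{2}\right) + F = 2 F^{2} + F = F + 2 F^{2}$)
$\frac{N{\left(172 \right)}}{\left(410849 - 154550\right) \left(l{\left(380,52 \right)} + 180008\right)} = \frac{172 \left(1 + 2 \cdot 172\right)}{\left(410849 - 154550\right) \left(- \frac{468}{380} + 180008\right)} = \frac{172 \left(1 + 344\right)}{256299 \left(\left(-468\right) \frac{1}{380} + 180008\right)} = \frac{172 \cdot 345}{256299 \left(- \frac{117}{95} + 180008\right)} = \frac{59340}{256299 \cdot \frac{17100643}{95}} = \frac{59340}{\frac{4382877700257}{95}} = 59340 \cdot \frac{95}{4382877700257} = \frac{1879100}{1460959233419}$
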